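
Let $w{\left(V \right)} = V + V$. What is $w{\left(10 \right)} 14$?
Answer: $280$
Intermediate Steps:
$w{\left(V \right)} = 2 V$
$w{\left(10 \right)} 14 = 2 \cdot 10 \cdot 14 = 20 \cdot 14 = 280$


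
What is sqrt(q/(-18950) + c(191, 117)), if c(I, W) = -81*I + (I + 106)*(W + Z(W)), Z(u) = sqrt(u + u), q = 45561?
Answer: sqrt(276876584562 + 12798413100*sqrt(26))/3790 ≈ 154.33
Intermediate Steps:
Z(u) = sqrt(2)*sqrt(u) (Z(u) = sqrt(2*u) = sqrt(2)*sqrt(u))
c(I, W) = -81*I + (106 + I)*(W + sqrt(2)*sqrt(W)) (c(I, W) = -81*I + (I + 106)*(W + sqrt(2)*sqrt(W)) = -81*I + (106 + I)*(W + sqrt(2)*sqrt(W)))
sqrt(q/(-18950) + c(191, 117)) = sqrt(45561/(-18950) + (-81*191 + 106*117 + 191*117 + 106*sqrt(2)*sqrt(117) + 191*sqrt(2)*sqrt(117))) = sqrt(45561*(-1/18950) + (-15471 + 12402 + 22347 + 106*sqrt(2)*(3*sqrt(13)) + 191*sqrt(2)*(3*sqrt(13)))) = sqrt(-45561/18950 + (-15471 + 12402 + 22347 + 318*sqrt(26) + 573*sqrt(26))) = sqrt(-45561/18950 + (19278 + 891*sqrt(26))) = sqrt(365272539/18950 + 891*sqrt(26))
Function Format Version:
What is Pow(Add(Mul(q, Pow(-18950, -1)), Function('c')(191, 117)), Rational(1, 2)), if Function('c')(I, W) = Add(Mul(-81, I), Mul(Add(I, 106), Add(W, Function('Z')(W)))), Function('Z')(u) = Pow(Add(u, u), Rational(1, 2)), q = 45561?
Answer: Mul(Rational(1, 3790), Pow(Add(276876584562, Mul(12798413100, Pow(26, Rational(1, 2)))), Rational(1, 2))) ≈ 154.33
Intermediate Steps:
Function('Z')(u) = Mul(Pow(2, Rational(1, 2)), Pow(u, Rational(1, 2))) (Function('Z')(u) = Pow(Mul(2, u), Rational(1, 2)) = Mul(Pow(2, Rational(1, 2)), Pow(u, Rational(1, 2))))
Function('c')(I, W) = Add(Mul(-81, I), Mul(Add(106, I), Add(W, Mul(Pow(2, Rational(1, 2)), Pow(W, Rational(1, 2)))))) (Function('c')(I, W) = Add(Mul(-81, I), Mul(Add(I, 106), Add(W, Mul(Pow(2, Rational(1, 2)), Pow(W, Rational(1, 2)))))) = Add(Mul(-81, I), Mul(Add(106, I), Add(W, Mul(Pow(2, Rational(1, 2)), Pow(W, Rational(1, 2)))))))
Pow(Add(Mul(q, Pow(-18950, -1)), Function('c')(191, 117)), Rational(1, 2)) = Pow(Add(Mul(45561, Pow(-18950, -1)), Add(Mul(-81, 191), Mul(106, 117), Mul(191, 117), Mul(106, Pow(2, Rational(1, 2)), Pow(117, Rational(1, 2))), Mul(191, Pow(2, Rational(1, 2)), Pow(117, Rational(1, 2))))), Rational(1, 2)) = Pow(Add(Mul(45561, Rational(-1, 18950)), Add(-15471, 12402, 22347, Mul(106, Pow(2, Rational(1, 2)), Mul(3, Pow(13, Rational(1, 2)))), Mul(191, Pow(2, Rational(1, 2)), Mul(3, Pow(13, Rational(1, 2)))))), Rational(1, 2)) = Pow(Add(Rational(-45561, 18950), Add(-15471, 12402, 22347, Mul(318, Pow(26, Rational(1, 2))), Mul(573, Pow(26, Rational(1, 2))))), Rational(1, 2)) = Pow(Add(Rational(-45561, 18950), Add(19278, Mul(891, Pow(26, Rational(1, 2))))), Rational(1, 2)) = Pow(Add(Rational(365272539, 18950), Mul(891, Pow(26, Rational(1, 2)))), Rational(1, 2))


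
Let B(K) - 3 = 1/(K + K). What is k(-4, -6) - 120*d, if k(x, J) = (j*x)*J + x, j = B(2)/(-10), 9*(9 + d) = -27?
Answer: 7141/5 ≈ 1428.2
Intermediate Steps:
B(K) = 3 + 1/(2*K) (B(K) = 3 + 1/(K + K) = 3 + 1/(2*K))
d = -12 (d = -9 + (⅑)*(-27) = -9 - 3 = -12)
j = -13/40 (j = (3 + (½)/2)/(-10) = (3 + (½)*(½))*(-⅒) = (3 + ¼)*(-⅒) = (13/4)*(-⅒) = -13/40 ≈ -0.32500)
k(x, J) = x - 13*J*x/40 (k(x, J) = (-13*x/40)*J + x = -13*J*x/40 + x = x - 13*J*x/40)
k(-4, -6) - 120*d = (1/40)*(-4)*(40 - 13*(-6)) - 120*(-12) = (1/40)*(-4)*(40 + 78) + 1440 = (1/40)*(-4)*118 + 1440 = -59/5 + 1440 = 7141/5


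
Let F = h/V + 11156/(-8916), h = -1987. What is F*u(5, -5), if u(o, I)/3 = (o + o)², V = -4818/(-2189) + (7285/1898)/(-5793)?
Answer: -970425233602599100/3577106791231 ≈ -2.7129e+5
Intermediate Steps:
V = 4814410217/2188027686 (V = -4818*(-1/2189) + (7285*(1/1898))*(-1/5793) = 438/199 + (7285/1898)*(-1/5793) = 438/199 - 7285/10995114 = 4814410217/2188027686 ≈ 2.2003)
u(o, I) = 12*o² (u(o, I) = 3*(o + o)² = 3*(2*o)² = 3*(4*o²) = 12*o²)
F = -9704252336025991/10731320373693 (F = -1987/4814410217/2188027686 + 11156/(-8916) = -1987*2188027686/4814410217 + 11156*(-1/8916) = -4347611012082/4814410217 - 2789/2229 = -9704252336025991/10731320373693 ≈ -904.29)
F*u(5, -5) = -38817009344103964*5²/3577106791231 = -38817009344103964*25/3577106791231 = -9704252336025991/10731320373693*300 = -970425233602599100/3577106791231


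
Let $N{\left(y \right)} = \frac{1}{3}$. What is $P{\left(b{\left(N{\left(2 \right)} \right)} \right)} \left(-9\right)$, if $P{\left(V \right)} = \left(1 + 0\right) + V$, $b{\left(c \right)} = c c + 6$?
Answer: $-64$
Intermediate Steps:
$N{\left(y \right)} = \frac{1}{3}$
$b{\left(c \right)} = 6 + c^{2}$ ($b{\left(c \right)} = c^{2} + 6 = 6 + c^{2}$)
$P{\left(V \right)} = 1 + V$
$P{\left(b{\left(N{\left(2 \right)} \right)} \right)} \left(-9\right) = \left(1 + \left(6 + \left(\frac{1}{3}\right)^{2}\right)\right) \left(-9\right) = \left(1 + \left(6 + \frac{1}{9}\right)\right) \left(-9\right) = \left(1 + \frac{55}{9}\right) \left(-9\right) = \frac{64}{9} \left(-9\right) = -64$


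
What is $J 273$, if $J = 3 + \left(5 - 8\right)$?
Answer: $0$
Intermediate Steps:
$J = 0$ ($J = 3 - 3 = 0$)
$J 273 = 0 \cdot 273 = 0$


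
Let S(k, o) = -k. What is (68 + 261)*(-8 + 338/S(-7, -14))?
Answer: 13254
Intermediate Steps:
(68 + 261)*(-8 + 338/S(-7, -14)) = (68 + 261)*(-8 + 338/((-1*(-7)))) = 329*(-8 + 338/7) = 329*(282/7) = 13254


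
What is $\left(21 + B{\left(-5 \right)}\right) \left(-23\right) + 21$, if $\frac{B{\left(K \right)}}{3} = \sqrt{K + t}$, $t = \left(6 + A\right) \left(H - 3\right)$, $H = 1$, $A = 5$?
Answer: $-462 - 207 i \sqrt{3} \approx -462.0 - 358.53 i$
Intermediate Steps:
$t = -22$ ($t = \left(6 + 5\right) \left(1 - 3\right) = 11 \left(-2\right) = -22$)
$B{\left(K \right)} = 3 \sqrt{-22 + K}$ ($B{\left(K \right)} = 3 \sqrt{K - 22} = 3 \sqrt{-22 + K}$)
$\left(21 + B{\left(-5 \right)}\right) \left(-23\right) + 21 = \left(21 + 3 \sqrt{-22 - 5}\right) \left(-23\right) + 21 = \left(21 + 3 \sqrt{-27}\right) \left(-23\right) + 21 = \left(21 + 3 \cdot 3 i \sqrt{3}\right) \left(-23\right) + 21 = \left(21 + 9 i \sqrt{3}\right) \left(-23\right) + 21 = \left(-483 - 207 i \sqrt{3}\right) + 21 = -462 - 207 i \sqrt{3}$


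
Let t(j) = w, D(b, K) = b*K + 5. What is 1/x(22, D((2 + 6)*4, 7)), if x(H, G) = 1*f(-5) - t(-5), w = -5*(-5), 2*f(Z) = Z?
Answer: -2/55 ≈ -0.036364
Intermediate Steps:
f(Z) = Z/2
D(b, K) = 5 + K*b (D(b, K) = K*b + 5 = 5 + K*b)
w = 25
t(j) = 25
x(H, G) = -55/2 (x(H, G) = 1*((½)*(-5)) - 1*25 = 1*(-5/2) - 25 = -5/2 - 25 = -55/2)
1/x(22, D((2 + 6)*4, 7)) = 1/(-55/2) = -2/55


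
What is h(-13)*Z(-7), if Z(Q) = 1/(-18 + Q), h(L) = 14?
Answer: -14/25 ≈ -0.56000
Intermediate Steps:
h(-13)*Z(-7) = 14/(-18 - 7) = 14/(-25) = 14*(-1/25) = -14/25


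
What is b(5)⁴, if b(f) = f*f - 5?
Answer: 160000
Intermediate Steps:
b(f) = -5 + f² (b(f) = f² - 5 = -5 + f²)
b(5)⁴ = (-5 + 5²)⁴ = (-5 + 25)⁴ = 20⁴ = 160000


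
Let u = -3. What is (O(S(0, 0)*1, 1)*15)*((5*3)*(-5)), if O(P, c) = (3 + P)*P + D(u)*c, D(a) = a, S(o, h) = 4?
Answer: -28125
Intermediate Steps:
O(P, c) = -3*c + P*(3 + P) (O(P, c) = (3 + P)*P - 3*c = P*(3 + P) - 3*c = -3*c + P*(3 + P))
(O(S(0, 0)*1, 1)*15)*((5*3)*(-5)) = (((4*1)² - 3*1 + 3*(4*1))*15)*((5*3)*(-5)) = ((4² - 3 + 3*4)*15)*(15*(-5)) = ((16 - 3 + 12)*15)*(-75) = (25*15)*(-75) = 375*(-75) = -28125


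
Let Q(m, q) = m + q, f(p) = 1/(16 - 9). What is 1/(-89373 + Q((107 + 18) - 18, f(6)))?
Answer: -7/624861 ≈ -1.1202e-5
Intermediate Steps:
f(p) = ⅐ (f(p) = 1/7 = ⅐)
1/(-89373 + Q((107 + 18) - 18, f(6))) = 1/(-89373 + (((107 + 18) - 18) + ⅐)) = 1/(-89373 + ((125 - 18) + ⅐)) = 1/(-89373 + (107 + ⅐)) = 1/(-89373 + 750/7) = 1/(-624861/7) = -7/624861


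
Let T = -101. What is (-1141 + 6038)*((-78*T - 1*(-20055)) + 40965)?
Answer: 337393506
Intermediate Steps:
(-1141 + 6038)*((-78*T - 1*(-20055)) + 40965) = (-1141 + 6038)*((-78*(-101) - 1*(-20055)) + 40965) = 4897*((7878 + 20055) + 40965) = 4897*(27933 + 40965) = 4897*68898 = 337393506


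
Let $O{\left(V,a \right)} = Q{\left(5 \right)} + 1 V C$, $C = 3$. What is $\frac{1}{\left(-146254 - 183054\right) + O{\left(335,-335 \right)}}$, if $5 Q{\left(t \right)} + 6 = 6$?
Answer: $- \frac{1}{328303} \approx -3.046 \cdot 10^{-6}$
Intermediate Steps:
$Q{\left(t \right)} = 0$ ($Q{\left(t \right)} = - \frac{6}{5} + \frac{1}{5} \cdot 6 = - \frac{6}{5} + \frac{6}{5} = 0$)
$O{\left(V,a \right)} = 3 V$ ($O{\left(V,a \right)} = 0 + 1 V 3 = 0 + V 3 = 0 + 3 V = 3 V$)
$\frac{1}{\left(-146254 - 183054\right) + O{\left(335,-335 \right)}} = \frac{1}{\left(-146254 - 183054\right) + 3 \cdot 335} = \frac{1}{\left(-146254 - 183054\right) + 1005} = \frac{1}{-329308 + 1005} = \frac{1}{-328303} = - \frac{1}{328303}$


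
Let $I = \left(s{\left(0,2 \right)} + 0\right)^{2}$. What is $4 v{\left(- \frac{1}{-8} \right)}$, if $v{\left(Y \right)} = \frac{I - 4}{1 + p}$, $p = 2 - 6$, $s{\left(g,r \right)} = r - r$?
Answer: $\frac{16}{3} \approx 5.3333$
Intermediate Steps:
$s{\left(g,r \right)} = 0$
$I = 0$ ($I = \left(0 + 0\right)^{2} = 0^{2} = 0$)
$p = -4$ ($p = 2 - 6 = -4$)
$v{\left(Y \right)} = \frac{4}{3}$ ($v{\left(Y \right)} = \frac{0 - 4}{1 - 4} = - \frac{4}{-3} = \left(-4\right) \left(- \frac{1}{3}\right) = \frac{4}{3}$)
$4 v{\left(- \frac{1}{-8} \right)} = 4 \cdot \frac{4}{3} = \frac{16}{3}$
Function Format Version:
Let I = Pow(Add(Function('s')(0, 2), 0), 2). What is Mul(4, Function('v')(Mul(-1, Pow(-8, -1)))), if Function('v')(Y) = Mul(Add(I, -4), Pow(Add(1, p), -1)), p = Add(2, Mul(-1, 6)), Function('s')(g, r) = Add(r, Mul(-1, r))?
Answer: Rational(16, 3) ≈ 5.3333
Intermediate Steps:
Function('s')(g, r) = 0
I = 0 (I = Pow(Add(0, 0), 2) = Pow(0, 2) = 0)
p = -4 (p = Add(2, -6) = -4)
Function('v')(Y) = Rational(4, 3) (Function('v')(Y) = Mul(Add(0, -4), Pow(Add(1, -4), -1)) = Mul(-4, Pow(-3, -1)) = Mul(-4, Rational(-1, 3)) = Rational(4, 3))
Mul(4, Function('v')(Mul(-1, Pow(-8, -1)))) = Mul(4, Rational(4, 3)) = Rational(16, 3)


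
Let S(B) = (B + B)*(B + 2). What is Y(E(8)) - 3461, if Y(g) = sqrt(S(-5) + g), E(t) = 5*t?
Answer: -3461 + sqrt(70) ≈ -3452.6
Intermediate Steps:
S(B) = 2*B*(2 + B) (S(B) = (2*B)*(2 + B) = 2*B*(2 + B))
Y(g) = sqrt(30 + g) (Y(g) = sqrt(2*(-5)*(2 - 5) + g) = sqrt(2*(-5)*(-3) + g) = sqrt(30 + g))
Y(E(8)) - 3461 = sqrt(30 + 5*8) - 3461 = sqrt(30 + 40) - 3461 = sqrt(70) - 3461 = -3461 + sqrt(70)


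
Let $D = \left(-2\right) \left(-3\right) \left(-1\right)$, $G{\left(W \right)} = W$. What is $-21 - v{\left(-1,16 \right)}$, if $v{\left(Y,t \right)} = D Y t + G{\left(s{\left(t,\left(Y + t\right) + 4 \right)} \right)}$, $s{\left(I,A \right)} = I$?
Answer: $-133$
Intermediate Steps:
$D = -6$ ($D = 6 \left(-1\right) = -6$)
$v{\left(Y,t \right)} = t - 6 Y t$ ($v{\left(Y,t \right)} = - 6 Y t + t = t - 6 Y t$)
$-21 - v{\left(-1,16 \right)} = -21 - 16 \left(1 - -6\right) = -21 - 16 \left(1 + 6\right) = -21 - 16 \cdot 7 = -21 - 112 = -133$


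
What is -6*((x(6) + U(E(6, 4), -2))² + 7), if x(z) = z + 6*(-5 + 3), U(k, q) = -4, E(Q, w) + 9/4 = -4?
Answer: -642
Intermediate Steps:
E(Q, w) = -25/4 (E(Q, w) = -9/4 - 4 = -25/4)
x(z) = -12 + z (x(z) = z + 6*(-2) = z - 12 = -12 + z)
-6*((x(6) + U(E(6, 4), -2))² + 7) = -6*(((-12 + 6) - 4)² + 7) = -6*((-6 - 4)² + 7) = -6*((-10)² + 7) = -6*(100 + 7) = -6*107 = -642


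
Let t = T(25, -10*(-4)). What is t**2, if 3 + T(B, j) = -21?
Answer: 576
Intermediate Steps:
T(B, j) = -24 (T(B, j) = -3 - 21 = -24)
t = -24
t**2 = (-24)**2 = 576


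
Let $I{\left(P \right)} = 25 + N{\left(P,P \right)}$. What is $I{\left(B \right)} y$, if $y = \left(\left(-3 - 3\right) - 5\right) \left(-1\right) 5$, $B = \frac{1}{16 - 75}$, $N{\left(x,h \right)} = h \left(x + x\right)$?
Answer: $\frac{4786485}{3481} \approx 1375.0$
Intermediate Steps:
$N{\left(x,h \right)} = 2 h x$ ($N{\left(x,h \right)} = h 2 x = 2 h x$)
$B = - \frac{1}{59}$ ($B = \frac{1}{-59} = - \frac{1}{59} \approx -0.016949$)
$I{\left(P \right)} = 25 + 2 P^{2}$ ($I{\left(P \right)} = 25 + 2 P P = 25 + 2 P^{2}$)
$y = 55$ ($y = \left(-6 - 5\right) \left(-1\right) 5 = \left(-11\right) \left(-1\right) 5 = 11 \cdot 5 = 55$)
$I{\left(B \right)} y = \left(25 + 2 \left(- \frac{1}{59}\right)^{2}\right) 55 = \left(25 + 2 \cdot \frac{1}{3481}\right) 55 = \left(25 + \frac{2}{3481}\right) 55 = \frac{87027}{3481} \cdot 55 = \frac{4786485}{3481}$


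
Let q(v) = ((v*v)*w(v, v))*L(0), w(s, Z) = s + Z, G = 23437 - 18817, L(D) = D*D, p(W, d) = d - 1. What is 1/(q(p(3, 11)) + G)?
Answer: 1/4620 ≈ 0.00021645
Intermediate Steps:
p(W, d) = -1 + d
L(D) = D**2
G = 4620
w(s, Z) = Z + s
q(v) = 0 (q(v) = ((v*v)*(v + v))*0**2 = (v**2*(2*v))*0 = (2*v**3)*0 = 0)
1/(q(p(3, 11)) + G) = 1/(0 + 4620) = 1/4620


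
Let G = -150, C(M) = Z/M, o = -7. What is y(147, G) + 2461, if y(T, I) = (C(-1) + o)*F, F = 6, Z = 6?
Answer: 2383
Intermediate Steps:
C(M) = 6/M
y(T, I) = -78 (y(T, I) = (6/(-1) - 7)*6 = (6*(-1) - 7)*6 = (-6 - 7)*6 = -13*6 = -78)
y(147, G) + 2461 = -78 + 2461 = 2383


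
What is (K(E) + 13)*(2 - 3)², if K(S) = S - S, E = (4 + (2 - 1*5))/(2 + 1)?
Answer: 13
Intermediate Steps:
E = ⅓ (E = (4 + (2 - 5))/3 = (4 - 3)*(⅓) = 1*(⅓) = ⅓ ≈ 0.33333)
K(S) = 0
(K(E) + 13)*(2 - 3)² = (0 + 13)*(2 - 3)² = 13*(-1)² = 13*1 = 13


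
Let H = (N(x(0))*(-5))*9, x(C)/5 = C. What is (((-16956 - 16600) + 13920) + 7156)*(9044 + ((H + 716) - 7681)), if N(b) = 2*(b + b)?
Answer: -25945920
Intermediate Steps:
x(C) = 5*C
N(b) = 4*b (N(b) = 2*(2*b) = 4*b)
H = 0 (H = ((4*(5*0))*(-5))*9 = ((4*0)*(-5))*9 = (0*(-5))*9 = 0*9 = 0)
(((-16956 - 16600) + 13920) + 7156)*(9044 + ((H + 716) - 7681)) = (((-16956 - 16600) + 13920) + 7156)*(9044 + ((0 + 716) - 7681)) = ((-33556 + 13920) + 7156)*(9044 + (716 - 7681)) = (-19636 + 7156)*(9044 - 6965) = -12480*2079 = -25945920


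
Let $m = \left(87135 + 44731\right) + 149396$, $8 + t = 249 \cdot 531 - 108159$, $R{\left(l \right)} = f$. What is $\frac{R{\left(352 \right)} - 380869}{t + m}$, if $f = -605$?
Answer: $- \frac{190737}{152657} \approx -1.2494$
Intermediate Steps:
$R{\left(l \right)} = -605$
$t = 24052$ ($t = -8 + \left(249 \cdot 531 - 108159\right) = -8 + \left(132219 - 108159\right) = -8 + 24060 = 24052$)
$m = 281262$ ($m = 131866 + 149396 = 281262$)
$\frac{R{\left(352 \right)} - 380869}{t + m} = \frac{-605 - 380869}{24052 + 281262} = - \frac{381474}{305314} = \left(-381474\right) \frac{1}{305314} = - \frac{190737}{152657}$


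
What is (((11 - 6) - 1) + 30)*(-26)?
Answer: -884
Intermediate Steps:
(((11 - 6) - 1) + 30)*(-26) = ((5 - 1) + 30)*(-26) = (4 + 30)*(-26) = 34*(-26) = -884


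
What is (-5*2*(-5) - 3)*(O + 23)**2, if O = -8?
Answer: 10575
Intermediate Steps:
(-5*2*(-5) - 3)*(O + 23)**2 = (-5*2*(-5) - 3)*(-8 + 23)**2 = (-10*(-5) - 3)*15**2 = (50 - 3)*225 = 47*225 = 10575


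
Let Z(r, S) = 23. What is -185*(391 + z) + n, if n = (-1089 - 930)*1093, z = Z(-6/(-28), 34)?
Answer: -2283357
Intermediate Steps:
z = 23
n = -2206767 (n = -2019*1093 = -2206767)
-185*(391 + z) + n = -185*(391 + 23) - 2206767 = -185*414 - 2206767 = -76590 - 2206767 = -2283357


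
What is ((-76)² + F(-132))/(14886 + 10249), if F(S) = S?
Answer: 5644/25135 ≈ 0.22455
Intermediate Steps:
((-76)² + F(-132))/(14886 + 10249) = ((-76)² - 132)/(14886 + 10249) = (5776 - 132)/25135 = 5644*(1/25135) = 5644/25135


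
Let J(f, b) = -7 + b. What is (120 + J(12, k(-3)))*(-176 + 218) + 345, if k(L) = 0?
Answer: 5091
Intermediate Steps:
(120 + J(12, k(-3)))*(-176 + 218) + 345 = (120 + (-7 + 0))*(-176 + 218) + 345 = (120 - 7)*42 + 345 = 113*42 + 345 = 4746 + 345 = 5091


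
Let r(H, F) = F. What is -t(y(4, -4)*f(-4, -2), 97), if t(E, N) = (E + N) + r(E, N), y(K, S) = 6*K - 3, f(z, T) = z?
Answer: -110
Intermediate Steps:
y(K, S) = -3 + 6*K
t(E, N) = E + 2*N (t(E, N) = (E + N) + N = E + 2*N)
-t(y(4, -4)*f(-4, -2), 97) = -((-3 + 6*4)*(-4) + 2*97) = -((-3 + 24)*(-4) + 194) = -(21*(-4) + 194) = -(-84 + 194) = -1*110 = -110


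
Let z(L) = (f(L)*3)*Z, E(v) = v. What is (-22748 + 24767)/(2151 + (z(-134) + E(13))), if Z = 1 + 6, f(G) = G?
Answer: -2019/650 ≈ -3.1062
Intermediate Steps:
Z = 7
z(L) = 21*L (z(L) = (L*3)*7 = (3*L)*7 = 21*L)
(-22748 + 24767)/(2151 + (z(-134) + E(13))) = (-22748 + 24767)/(2151 + (21*(-134) + 13)) = 2019/(2151 + (-2814 + 13)) = 2019/(2151 - 2801) = 2019/(-650) = 2019*(-1/650) = -2019/650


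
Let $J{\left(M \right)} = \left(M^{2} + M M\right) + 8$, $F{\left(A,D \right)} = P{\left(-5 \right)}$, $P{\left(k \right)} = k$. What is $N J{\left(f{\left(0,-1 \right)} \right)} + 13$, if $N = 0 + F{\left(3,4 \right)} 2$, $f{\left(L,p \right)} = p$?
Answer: $-87$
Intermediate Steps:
$F{\left(A,D \right)} = -5$
$J{\left(M \right)} = 8 + 2 M^{2}$ ($J{\left(M \right)} = \left(M^{2} + M^{2}\right) + 8 = 2 M^{2} + 8 = 8 + 2 M^{2}$)
$N = -10$ ($N = 0 - 10 = -10$)
$N J{\left(f{\left(0,-1 \right)} \right)} + 13 = - 10 \left(8 + 2 \left(-1\right)^{2}\right) + 13 = - 10 \left(8 + 2 \cdot 1\right) + 13 = - 10 \left(8 + 2\right) + 13 = \left(-10\right) 10 + 13 = -100 + 13 = -87$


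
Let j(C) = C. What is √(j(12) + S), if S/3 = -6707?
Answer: I*√20109 ≈ 141.81*I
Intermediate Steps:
S = -20121 (S = 3*(-6707) = -20121)
√(j(12) + S) = √(12 - 20121) = √(-20109) = I*√20109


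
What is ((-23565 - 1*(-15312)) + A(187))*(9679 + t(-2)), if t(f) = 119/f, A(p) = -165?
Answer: -80976951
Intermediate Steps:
((-23565 - 1*(-15312)) + A(187))*(9679 + t(-2)) = ((-23565 - 1*(-15312)) - 165)*(9679 + 119/(-2)) = ((-23565 + 15312) - 165)*(9679 + 119*(-1/2)) = (-8253 - 165)*(9679 - 119/2) = -8418*19239/2 = -80976951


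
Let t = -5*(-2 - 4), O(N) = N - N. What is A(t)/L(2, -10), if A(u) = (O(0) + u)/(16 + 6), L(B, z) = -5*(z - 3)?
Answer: 3/143 ≈ 0.020979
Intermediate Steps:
O(N) = 0
t = 30 (t = -5*(-6) = 30)
L(B, z) = 15 - 5*z (L(B, z) = -5*(-3 + z) = 15 - 5*z)
A(u) = u/22 (A(u) = (0 + u)/(16 + 6) = u/22)
A(t)/L(2, -10) = ((1/22)*30)/(15 - 5*(-10)) = 15/(11*(15 + 50)) = (15/11)/65 = (15/11)*(1/65) = 3/143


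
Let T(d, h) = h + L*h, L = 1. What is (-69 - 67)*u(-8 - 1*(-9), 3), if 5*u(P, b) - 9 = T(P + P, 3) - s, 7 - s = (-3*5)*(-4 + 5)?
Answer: 952/5 ≈ 190.40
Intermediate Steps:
s = 22 (s = 7 - (-3*5)*(-4 + 5) = 7 - (-15) = 7 - 1*(-15) = 7 + 15 = 22)
T(d, h) = 2*h (T(d, h) = h + 1*h = h + h = 2*h)
u(P, b) = -7/5 (u(P, b) = 9/5 + (2*3 - 1*22)/5 = 9/5 + (6 - 22)/5 = 9/5 + (⅕)*(-16) = 9/5 - 16/5 = -7/5)
(-69 - 67)*u(-8 - 1*(-9), 3) = (-69 - 67)*(-7/5) = -136*(-7/5) = 952/5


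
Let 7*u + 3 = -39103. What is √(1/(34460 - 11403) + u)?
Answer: I*√145528157781965/161399 ≈ 74.743*I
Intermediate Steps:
u = -39106/7 (u = -3/7 + (⅐)*(-39103) = -3/7 - 39103/7 = -39106/7 ≈ -5586.6)
√(1/(34460 - 11403) + u) = √(1/(34460 - 11403) - 39106/7) = √(1/23057 - 39106/7) = √(-901667035/161399) = I*√145528157781965/161399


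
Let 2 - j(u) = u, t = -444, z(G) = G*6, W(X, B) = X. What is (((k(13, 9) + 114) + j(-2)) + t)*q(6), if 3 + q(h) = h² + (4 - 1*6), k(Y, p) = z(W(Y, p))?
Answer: -7688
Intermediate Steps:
z(G) = 6*G
k(Y, p) = 6*Y
j(u) = 2 - u
q(h) = -5 + h² (q(h) = -3 + (h² + (4 - 1*6)) = -3 + (h² + (4 - 6)) = -3 + (h² - 2) = -3 + (-2 + h²) = -5 + h²)
(((k(13, 9) + 114) + j(-2)) + t)*q(6) = (((6*13 + 114) + (2 - 1*(-2))) - 444)*(-5 + 6²) = (((78 + 114) + (2 + 2)) - 444)*(-5 + 36) = ((192 + 4) - 444)*31 = (196 - 444)*31 = -248*31 = -7688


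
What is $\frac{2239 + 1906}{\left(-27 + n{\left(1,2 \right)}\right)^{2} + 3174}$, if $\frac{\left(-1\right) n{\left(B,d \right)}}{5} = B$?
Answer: $\frac{4145}{4198} \approx 0.98738$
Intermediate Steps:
$n{\left(B,d \right)} = - 5 B$
$\frac{2239 + 1906}{\left(-27 + n{\left(1,2 \right)}\right)^{2} + 3174} = \frac{2239 + 1906}{\left(-27 - 5\right)^{2} + 3174} = \frac{4145}{\left(-27 - 5\right)^{2} + 3174} = \frac{4145}{\left(-32\right)^{2} + 3174} = \frac{4145}{1024 + 3174} = \frac{4145}{4198}$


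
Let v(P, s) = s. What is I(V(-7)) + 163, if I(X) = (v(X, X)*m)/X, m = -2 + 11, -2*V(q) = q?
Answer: 172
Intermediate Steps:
V(q) = -q/2
m = 9
I(X) = 9 (I(X) = (X*9)/X = (9*X)/X = 9)
I(V(-7)) + 163 = 9 + 163 = 172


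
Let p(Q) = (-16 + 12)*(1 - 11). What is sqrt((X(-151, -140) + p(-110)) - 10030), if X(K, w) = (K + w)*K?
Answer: sqrt(33951) ≈ 184.26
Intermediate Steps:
X(K, w) = K*(K + w)
p(Q) = 40 (p(Q) = -4*(-10) = 40)
sqrt((X(-151, -140) + p(-110)) - 10030) = sqrt((-151*(-151 - 140) + 40) - 10030) = sqrt((-151*(-291) + 40) - 10030) = sqrt((43941 + 40) - 10030) = sqrt(43981 - 10030) = sqrt(33951)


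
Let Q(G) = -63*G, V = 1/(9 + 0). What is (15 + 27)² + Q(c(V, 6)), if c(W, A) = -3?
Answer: 1953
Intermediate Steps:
V = ⅑ (V = 1/9 = ⅑ ≈ 0.11111)
(15 + 27)² + Q(c(V, 6)) = (15 + 27)² - 63*(-3) = 42² + 189 = 1764 + 189 = 1953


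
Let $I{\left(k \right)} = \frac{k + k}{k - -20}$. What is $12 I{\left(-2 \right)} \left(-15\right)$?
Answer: $40$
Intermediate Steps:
$I{\left(k \right)} = \frac{2 k}{20 + k}$ ($I{\left(k \right)} = \frac{2 k}{k + 20} = \frac{2 k}{20 + k}$)
$12 I{\left(-2 \right)} \left(-15\right) = 12 \cdot 2 \left(-2\right) \frac{1}{20 - 2} \left(-15\right) = 12 \cdot 2 \left(-2\right) \frac{1}{18} \left(-15\right) = 12 \left(- \frac{2}{9}\right) \left(-15\right) = \left(- \frac{8}{3}\right) \left(-15\right) = 40$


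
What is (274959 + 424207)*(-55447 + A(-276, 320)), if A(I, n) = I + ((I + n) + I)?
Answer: -39121833530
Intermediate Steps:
A(I, n) = n + 3*I (A(I, n) = I + (n + 2*I) = n + 3*I)
(274959 + 424207)*(-55447 + A(-276, 320)) = (274959 + 424207)*(-55447 + (320 + 3*(-276))) = 699166*(-55447 + (320 - 828)) = 699166*(-55447 - 508) = 699166*(-55955) = -39121833530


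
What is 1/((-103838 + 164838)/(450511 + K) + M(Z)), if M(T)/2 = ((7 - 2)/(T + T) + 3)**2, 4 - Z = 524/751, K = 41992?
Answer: 242327236096/6871141156087 ≈ 0.035267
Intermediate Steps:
Z = 2480/751 (Z = 4 - 524/751 = 2480/751 ≈ 3.3023)
M(T) = 2*(3 + 5/(2*T))**2 (M(T) = 2*((7 - 2)/(T + T) + 3)**2 = 2*(5/((2*T)) + 3)**2 = 2*(5*(1/(2*T)) + 3)**2 = 2*(5/(2*T) + 3)**2 = 2*(3 + 5/(2*T))**2)
1/((-103838 + 164838)/(450511 + K) + M(Z)) = 1/((-103838 + 164838)/(450511 + 41992) + (5 + 6*(2480/751))**2/(2*(2480/751)**2)) = 1/(61000/492503 + (1/2)*(564001/6150400)*(5 + 14880/751)**2) = 1/(61000*(1/492503) + (1/2)*(564001/6150400)*(18635/751)**2) = 1/(61000/492503 + (1/2)*(564001/6150400)*(347263225/564001)) = 1/(61000/492503 + 13890529/492032) = 1/(6871141156087/242327236096) = 242327236096/6871141156087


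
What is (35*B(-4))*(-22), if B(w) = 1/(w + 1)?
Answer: 770/3 ≈ 256.67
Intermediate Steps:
B(w) = 1/(1 + w)
(35*B(-4))*(-22) = (35/(1 - 4))*(-22) = (35/(-3))*(-22) = (35*(-⅓))*(-22) = -35/3*(-22) = 770/3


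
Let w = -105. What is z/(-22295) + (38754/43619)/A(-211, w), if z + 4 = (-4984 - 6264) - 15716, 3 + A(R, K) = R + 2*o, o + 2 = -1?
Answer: 25792576181/21394683310 ≈ 1.2056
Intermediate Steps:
o = -3 (o = -2 - 1 = -3)
A(R, K) = -9 + R (A(R, K) = -3 + (R + 2*(-3)) = -3 + (R - 6) = -3 + (-6 + R) = -9 + R)
z = -26968 (z = -4 + ((-4984 - 6264) - 15716) = -4 + (-11248 - 15716) = -4 - 26964 = -26968)
z/(-22295) + (38754/43619)/A(-211, w) = -26968/(-22295) + (38754/43619)/(-9 - 211) = -26968*(-1/22295) + (38754*(1/43619))/(-220) = 26968/22295 + (38754/43619)*(-1/220) = 26968/22295 - 19377/4798090 = 25792576181/21394683310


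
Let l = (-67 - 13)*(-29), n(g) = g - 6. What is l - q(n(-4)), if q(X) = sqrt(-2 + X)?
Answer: 2320 - 2*I*sqrt(3) ≈ 2320.0 - 3.4641*I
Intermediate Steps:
n(g) = -6 + g
l = 2320 (l = -80*(-29) = 2320)
l - q(n(-4)) = 2320 - sqrt(-2 + (-6 - 4)) = 2320 - sqrt(-2 - 10) = 2320 - sqrt(-12) = 2320 - 2*I*sqrt(3)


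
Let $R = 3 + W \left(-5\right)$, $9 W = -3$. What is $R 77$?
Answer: $\frac{1078}{3} \approx 359.33$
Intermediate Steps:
$W = - \frac{1}{3}$ ($W = \frac{1}{9} \left(-3\right) = - \frac{1}{3} \approx -0.33333$)
$R = \frac{14}{3}$ ($R = 3 - - \frac{5}{3} = 3 + \frac{5}{3} = \frac{14}{3} \approx 4.6667$)
$R 77 = \frac{14}{3} \cdot 77 = \frac{1078}{3}$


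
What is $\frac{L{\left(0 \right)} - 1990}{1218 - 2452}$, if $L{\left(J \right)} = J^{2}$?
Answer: $\frac{995}{617} \approx 1.6126$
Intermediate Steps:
$\frac{L{\left(0 \right)} - 1990}{1218 - 2452} = \frac{0^{2} - 1990}{1218 - 2452} = \frac{0 - 1990}{-1234} = \left(-1990\right) \left(- \frac{1}{1234}\right) = \frac{995}{617}$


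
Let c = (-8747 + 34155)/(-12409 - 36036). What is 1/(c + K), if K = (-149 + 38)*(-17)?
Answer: 48445/91390307 ≈ 0.00053009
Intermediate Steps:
c = -25408/48445 (c = 25408/(-48445) = 25408*(-1/48445) = -25408/48445 ≈ -0.52447)
K = 1887 (K = -111*(-17) = 1887)
1/(c + K) = 1/(-25408/48445 + 1887) = 1/(91390307/48445) = 48445/91390307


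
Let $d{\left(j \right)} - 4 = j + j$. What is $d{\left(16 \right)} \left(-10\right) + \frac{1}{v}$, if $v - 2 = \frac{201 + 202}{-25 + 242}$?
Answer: $- \frac{9713}{27} \approx -359.74$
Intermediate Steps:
$d{\left(j \right)} = 4 + 2 j$ ($d{\left(j \right)} = 4 + \left(j + j\right) = 4 + 2 j$)
$v = \frac{27}{7}$ ($v = 2 + \frac{201 + 202}{-25 + 242} = 2 + \frac{403}{217} = 2 + 403 \cdot \frac{1}{217} = 2 + \frac{13}{7} = \frac{27}{7} \approx 3.8571$)
$d{\left(16 \right)} \left(-10\right) + \frac{1}{v} = \left(4 + 2 \cdot 16\right) \left(-10\right) + \frac{1}{\frac{27}{7}} = \left(4 + 32\right) \left(-10\right) + \frac{7}{27} = 36 \left(-10\right) + \frac{7}{27} = -360 + \frac{7}{27} = - \frac{9713}{27}$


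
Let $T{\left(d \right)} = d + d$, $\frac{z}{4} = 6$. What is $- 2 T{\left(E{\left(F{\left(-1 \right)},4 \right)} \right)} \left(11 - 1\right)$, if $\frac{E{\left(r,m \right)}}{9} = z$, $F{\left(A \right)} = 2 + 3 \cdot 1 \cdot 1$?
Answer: $-8640$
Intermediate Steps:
$z = 24$ ($z = 4 \cdot 6 = 24$)
$F{\left(A \right)} = 5$ ($F{\left(A \right)} = 2 + 3 \cdot 1 = 2 + 3 = 5$)
$E{\left(r,m \right)} = 216$ ($E{\left(r,m \right)} = 9 \cdot 24 = 216$)
$T{\left(d \right)} = 2 d$
$- 2 T{\left(E{\left(F{\left(-1 \right)},4 \right)} \right)} \left(11 - 1\right) = - 2 \cdot 2 \cdot 216 \left(11 - 1\right) = \left(-2\right) 432 \cdot 10 = \left(-864\right) 10 = -8640$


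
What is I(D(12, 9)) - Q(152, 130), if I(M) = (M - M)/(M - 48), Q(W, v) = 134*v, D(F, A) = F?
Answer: -17420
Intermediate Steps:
I(M) = 0 (I(M) = 0/(-48 + M) = 0)
I(D(12, 9)) - Q(152, 130) = 0 - 134*130 = 0 - 1*17420 = 0 - 17420 = -17420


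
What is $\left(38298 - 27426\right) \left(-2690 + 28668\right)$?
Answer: $282432816$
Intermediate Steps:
$\left(38298 - 27426\right) \left(-2690 + 28668\right) = 10872 \cdot 25978 = 282432816$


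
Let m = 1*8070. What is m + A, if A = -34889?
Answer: -26819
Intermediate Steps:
m = 8070
m + A = 8070 - 34889 = -26819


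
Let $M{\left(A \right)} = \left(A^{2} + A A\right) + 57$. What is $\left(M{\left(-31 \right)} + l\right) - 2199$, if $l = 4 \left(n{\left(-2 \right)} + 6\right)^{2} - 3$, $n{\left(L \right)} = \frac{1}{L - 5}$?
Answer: $- \frac{4203}{49} \approx -85.776$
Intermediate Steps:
$n{\left(L \right)} = \frac{1}{-5 + L}$
$M{\left(A \right)} = 57 + 2 A^{2}$ ($M{\left(A \right)} = \left(A^{2} + A^{2}\right) + 57 = 2 A^{2} + 57 = 57 + 2 A^{2}$)
$l = \frac{6577}{49}$ ($l = 4 \left(\frac{1}{-5 - 2} + 6\right)^{2} - 3 = 4 \left(\frac{1}{-7} + 6\right)^{2} - 3 = 4 \left(- \frac{1}{7} + 6\right)^{2} - 3 = 4 \left(\frac{41}{7}\right)^{2} - 3 = 4 \cdot \frac{1681}{49} - 3 = \frac{6724}{49} - 3 = \frac{6577}{49} \approx 134.22$)
$\left(M{\left(-31 \right)} + l\right) - 2199 = \left(\left(57 + 2 \left(-31\right)^{2}\right) + \frac{6577}{49}\right) - 2199 = \left(\left(57 + 2 \cdot 961\right) + \frac{6577}{49}\right) - 2199 = \left(\left(57 + 1922\right) + \frac{6577}{49}\right) - 2199 = \left(1979 + \frac{6577}{49}\right) - 2199 = \frac{103548}{49} - 2199 = - \frac{4203}{49}$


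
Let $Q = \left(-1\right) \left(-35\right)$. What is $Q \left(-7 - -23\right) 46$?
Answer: $25760$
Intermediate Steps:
$Q = 35$
$Q \left(-7 - -23\right) 46 = 35 \left(-7 - -23\right) 46 = 35 \left(-7 + 23\right) 46 = 35 \cdot 16 \cdot 46 = 560 \cdot 46 = 25760$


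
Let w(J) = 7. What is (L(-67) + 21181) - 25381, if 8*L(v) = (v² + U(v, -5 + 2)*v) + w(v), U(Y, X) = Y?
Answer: -24615/8 ≈ -3076.9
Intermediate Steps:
L(v) = 7/8 + v²/4 (L(v) = ((v² + v*v) + 7)/8 = ((v² + v²) + 7)/8 = (2*v² + 7)/8 = (7 + 2*v²)/8 = 7/8 + v²/4)
(L(-67) + 21181) - 25381 = ((7/8 + (¼)*(-67)²) + 21181) - 25381 = ((7/8 + (¼)*4489) + 21181) - 25381 = ((7/8 + 4489/4) + 21181) - 25381 = (8985/8 + 21181) - 25381 = 178433/8 - 25381 = -24615/8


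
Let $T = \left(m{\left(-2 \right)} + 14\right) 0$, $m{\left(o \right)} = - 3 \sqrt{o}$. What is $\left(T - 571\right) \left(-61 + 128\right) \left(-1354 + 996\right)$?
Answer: $13696006$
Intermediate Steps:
$T = 0$ ($T = \left(- 3 \sqrt{-2} + 14\right) 0 = \left(- 3 i \sqrt{2} + 14\right) 0 = \left(14 - 3 i \sqrt{2}\right) 0 = 0$)
$\left(T - 571\right) \left(-61 + 128\right) \left(-1354 + 996\right) = \left(0 - 571\right) \left(-61 + 128\right) \left(-1354 + 996\right) = \left(-571\right) 67 \left(-358\right) = \left(-38257\right) \left(-358\right) = 13696006$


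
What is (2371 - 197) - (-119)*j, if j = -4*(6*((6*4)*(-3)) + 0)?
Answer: 207806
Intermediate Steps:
j = 1728 (j = -4*(6*(24*(-3)) + 0) = -4*(6*(-72) + 0) = -4*(-432 + 0) = -4*(-432) = 1728)
(2371 - 197) - (-119)*j = (2371 - 197) - (-119)*1728 = 2174 - 1*(-205632) = 2174 + 205632 = 207806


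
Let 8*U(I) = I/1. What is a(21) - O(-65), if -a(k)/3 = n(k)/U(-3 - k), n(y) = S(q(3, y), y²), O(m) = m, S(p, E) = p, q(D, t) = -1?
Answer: 64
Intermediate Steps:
n(y) = -1
U(I) = I/8 (U(I) = (I/1)/8 = (I*1)/8 = I/8)
a(k) = 3/(-3/8 - k/8) (a(k) = -(-3)/((-3 - k)/8) = -(-3)/(-3/8 - k/8) = 3/(-3/8 - k/8))
a(21) - O(-65) = -24/(3 + 21) - 1*(-65) = -24/24 + 65 = -24*1/24 + 65 = -1 + 65 = 64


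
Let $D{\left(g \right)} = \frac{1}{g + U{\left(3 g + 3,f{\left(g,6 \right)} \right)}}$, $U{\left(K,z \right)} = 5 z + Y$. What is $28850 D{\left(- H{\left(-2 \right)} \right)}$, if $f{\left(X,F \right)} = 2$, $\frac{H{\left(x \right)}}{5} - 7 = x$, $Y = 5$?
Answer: $-2885$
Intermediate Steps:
$H{\left(x \right)} = 35 + 5 x$
$U{\left(K,z \right)} = 5 + 5 z$ ($U{\left(K,z \right)} = 5 z + 5 = 5 + 5 z$)
$D{\left(g \right)} = \frac{1}{15 + g}$ ($D{\left(g \right)} = \frac{1}{g + \left(5 + 5 \cdot 2\right)} = \frac{1}{g + \left(5 + 10\right)} = \frac{1}{g + 15} = \frac{1}{15 + g}$)
$28850 D{\left(- H{\left(-2 \right)} \right)} = \frac{28850}{15 - \left(35 + 5 \left(-2\right)\right)} = \frac{28850}{15 - \left(35 - 10\right)} = \frac{28850}{15 - 25} = \frac{28850}{-10} = 28850 \left(- \frac{1}{10}\right) = -2885$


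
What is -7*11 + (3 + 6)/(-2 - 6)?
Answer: -625/8 ≈ -78.125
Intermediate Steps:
-7*11 + (3 + 6)/(-2 - 6) = -77 + 9/(-8) = -77 + 9*(-⅛) = -77 - 9/8 = -625/8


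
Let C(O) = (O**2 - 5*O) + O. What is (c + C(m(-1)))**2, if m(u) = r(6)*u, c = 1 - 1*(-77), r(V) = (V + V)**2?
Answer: 457532100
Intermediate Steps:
r(V) = 4*V**2 (r(V) = (2*V)**2 = 4*V**2)
c = 78 (c = 1 + 77 = 78)
m(u) = 144*u (m(u) = (4*6**2)*u = (4*36)*u = 144*u)
C(O) = O**2 - 4*O
(c + C(m(-1)))**2 = (78 + (144*(-1))*(-4 + 144*(-1)))**2 = (78 - 144*(-4 - 144))**2 = (78 - 144*(-148))**2 = (78 + 21312)**2 = 21390**2 = 457532100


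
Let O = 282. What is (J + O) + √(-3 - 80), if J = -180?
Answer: 102 + I*√83 ≈ 102.0 + 9.1104*I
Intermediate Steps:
(J + O) + √(-3 - 80) = (-180 + 282) + √(-3 - 80) = 102 + √(-83) = 102 + I*√83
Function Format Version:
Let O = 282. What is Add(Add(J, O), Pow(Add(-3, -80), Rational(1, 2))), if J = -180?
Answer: Add(102, Mul(I, Pow(83, Rational(1, 2)))) ≈ Add(102.00, Mul(9.1104, I))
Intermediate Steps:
Add(Add(J, O), Pow(Add(-3, -80), Rational(1, 2))) = Add(Add(-180, 282), Pow(Add(-3, -80), Rational(1, 2))) = Add(102, Pow(-83, Rational(1, 2))) = Add(102, Mul(I, Pow(83, Rational(1, 2))))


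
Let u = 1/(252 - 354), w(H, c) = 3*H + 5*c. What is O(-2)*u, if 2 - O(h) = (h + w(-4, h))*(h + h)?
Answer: 47/51 ≈ 0.92157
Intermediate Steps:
u = -1/102 (u = 1/(-102) = -1/102 ≈ -0.0098039)
O(h) = 2 - 2*h*(-12 + 6*h) (O(h) = 2 - (h + (3*(-4) + 5*h))*(h + h) = 2 - (h + (-12 + 5*h))*2*h = 2 - (-12 + 6*h)*2*h = 2 - 2*h*(-12 + 6*h))
O(-2)*u = (2 - 12*(-2)² + 24*(-2))*(-1/102) = (2 - 12*4 - 48)*(-1/102) = (2 - 48 - 48)*(-1/102) = -94*(-1/102) = 47/51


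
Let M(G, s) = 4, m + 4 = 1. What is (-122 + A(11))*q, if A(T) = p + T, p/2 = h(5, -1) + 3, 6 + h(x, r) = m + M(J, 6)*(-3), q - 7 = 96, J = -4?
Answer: -15141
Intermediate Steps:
m = -3 (m = -4 + 1 = -3)
q = 103 (q = 7 + 96 = 103)
h(x, r) = -21 (h(x, r) = -6 + (-3 + 4*(-3)) = -6 + (-3 - 12) = -6 - 15 = -21)
p = -36 (p = 2*(-21 + 3) = 2*(-18) = -36)
A(T) = -36 + T
(-122 + A(11))*q = (-122 + (-36 + 11))*103 = (-122 - 25)*103 = -147*103 = -15141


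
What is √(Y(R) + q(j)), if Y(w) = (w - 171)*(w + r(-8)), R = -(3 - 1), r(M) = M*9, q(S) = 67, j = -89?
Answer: √12869 ≈ 113.44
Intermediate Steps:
r(M) = 9*M
R = -2 (R = -1*2 = -2)
Y(w) = (-171 + w)*(-72 + w) (Y(w) = (w - 171)*(w + 9*(-8)) = (-171 + w)*(w - 72) = (-171 + w)*(-72 + w))
√(Y(R) + q(j)) = √((12312 + (-2)² - 243*(-2)) + 67) = √((12312 + 4 + 486) + 67) = √(12802 + 67) = √12869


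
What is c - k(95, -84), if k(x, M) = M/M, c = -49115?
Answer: -49116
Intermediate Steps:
k(x, M) = 1
c - k(95, -84) = -49115 - 1*1 = -49115 - 1 = -49116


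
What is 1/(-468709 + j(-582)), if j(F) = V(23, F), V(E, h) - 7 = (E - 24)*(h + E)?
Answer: -1/468143 ≈ -2.1361e-6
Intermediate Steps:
V(E, h) = 7 + (-24 + E)*(E + h) (V(E, h) = 7 + (E - 24)*(h + E) = 7 + (-24 + E)*(E + h))
j(F) = -16 - F (j(F) = 7 + 23**2 - 24*23 - 24*F + 23*F = 7 + 529 - 552 - 24*F + 23*F = -16 - F)
1/(-468709 + j(-582)) = 1/(-468709 + (-16 - 1*(-582))) = 1/(-468709 + (-16 + 582)) = 1/(-468709 + 566) = 1/(-468143) = -1/468143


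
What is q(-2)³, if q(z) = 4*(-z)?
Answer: 512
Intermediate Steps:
q(z) = -4*z
q(-2)³ = (-4*(-2))³ = 8³ = 512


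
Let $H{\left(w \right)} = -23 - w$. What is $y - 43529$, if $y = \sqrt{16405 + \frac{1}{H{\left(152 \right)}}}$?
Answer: $-43529 + \frac{3 \sqrt{2232902}}{35} \approx -43401.0$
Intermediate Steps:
$y = \frac{3 \sqrt{2232902}}{35}$ ($y = \sqrt{16405 + \frac{1}{-23 - 152}} = \sqrt{16405 + \frac{1}{-175}} = \sqrt{16405 - \frac{1}{175}} = \sqrt{\frac{2870874}{175}} = \frac{3 \sqrt{2232902}}{35} \approx 128.08$)
$y - 43529 = \frac{3 \sqrt{2232902}}{35} - 43529 = -43529 + \frac{3 \sqrt{2232902}}{35}$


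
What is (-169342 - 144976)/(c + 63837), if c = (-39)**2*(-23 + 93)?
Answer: -314318/170307 ≈ -1.8456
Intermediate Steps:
c = 106470 (c = 1521*70 = 106470)
(-169342 - 144976)/(c + 63837) = (-169342 - 144976)/(106470 + 63837) = -314318/170307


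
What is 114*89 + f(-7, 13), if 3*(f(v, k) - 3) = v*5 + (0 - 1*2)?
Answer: 30410/3 ≈ 10137.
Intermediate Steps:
f(v, k) = 7/3 + 5*v/3 (f(v, k) = 3 + (v*5 + (0 - 1*2))/3 = 3 + (5*v + (0 - 2))/3 = 3 + (5*v - 2)/3 = 3 + (-2 + 5*v)/3 = 3 + (-⅔ + 5*v/3) = 7/3 + 5*v/3)
114*89 + f(-7, 13) = 114*89 + (7/3 + (5/3)*(-7)) = 10146 + (7/3 - 35/3) = 10146 - 28/3 = 30410/3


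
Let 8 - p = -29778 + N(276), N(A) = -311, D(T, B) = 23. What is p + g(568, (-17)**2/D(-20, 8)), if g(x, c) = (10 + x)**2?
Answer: 364181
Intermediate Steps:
p = 30097 (p = 8 - (-29778 - 311) = 8 - 1*(-30089) = 8 + 30089 = 30097)
p + g(568, (-17)**2/D(-20, 8)) = 30097 + (10 + 568)**2 = 30097 + 578**2 = 30097 + 334084 = 364181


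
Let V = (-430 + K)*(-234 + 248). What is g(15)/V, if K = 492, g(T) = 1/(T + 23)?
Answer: 1/32984 ≈ 3.0318e-5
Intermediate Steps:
g(T) = 1/(23 + T)
V = 868 (V = (-430 + 492)*(-234 + 248) = 62*14 = 868)
g(15)/V = 1/((23 + 15)*868) = (1/868)/38 = (1/38)*(1/868) = 1/32984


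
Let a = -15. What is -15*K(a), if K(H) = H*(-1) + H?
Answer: 0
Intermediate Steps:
K(H) = 0 (K(H) = -H + H = 0)
-15*K(a) = -15*0 = 0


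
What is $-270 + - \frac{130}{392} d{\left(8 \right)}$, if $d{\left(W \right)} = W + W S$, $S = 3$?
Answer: $- \frac{13750}{49} \approx -280.61$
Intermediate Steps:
$d{\left(W \right)} = 4 W$ ($d{\left(W \right)} = W + W 3 = W + 3 W = 4 W$)
$-270 + - \frac{130}{392} d{\left(8 \right)} = -270 + - \frac{130}{392} \cdot 4 \cdot 8 = -270 + \left(-130\right) \frac{1}{392} \cdot 32 = -270 - \frac{520}{49} = - \frac{13750}{49}$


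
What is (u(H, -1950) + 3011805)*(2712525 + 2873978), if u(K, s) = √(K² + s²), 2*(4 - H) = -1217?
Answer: 16825457667915 + 139662575*√26737/2 ≈ 1.6837e+13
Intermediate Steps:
H = 1225/2 (H = 4 - ½*(-1217) = 4 + 1217/2 = 1225/2 ≈ 612.50)
(u(H, -1950) + 3011805)*(2712525 + 2873978) = (√((1225/2)² + (-1950)²) + 3011805)*(2712525 + 2873978) = (√(1500625/4 + 3802500) + 3011805)*5586503 = (√(16710625/4) + 3011805)*5586503 = (25*√26737/2 + 3011805)*5586503 = (3011805 + 25*√26737/2)*5586503 = 16825457667915 + 139662575*√26737/2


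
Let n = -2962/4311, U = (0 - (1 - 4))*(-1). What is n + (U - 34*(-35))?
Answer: 5114195/4311 ≈ 1186.3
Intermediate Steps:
U = -3 (U = (0 - 1*(-3))*(-1) = (0 + 3)*(-1) = 3*(-1) = -3)
n = -2962/4311 (n = -2962*1/4311 = -2962/4311 ≈ -0.68708)
n + (U - 34*(-35)) = -2962/4311 + (-3 - 34*(-35)) = -2962/4311 + (-3 + 1190) = -2962/4311 + 1187 = 5114195/4311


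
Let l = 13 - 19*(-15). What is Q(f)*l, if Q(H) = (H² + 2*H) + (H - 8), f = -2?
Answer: -2980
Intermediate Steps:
Q(H) = -8 + H² + 3*H (Q(H) = (H² + 2*H) + (-8 + H) = -8 + H² + 3*H)
l = 298 (l = 13 + 285 = 298)
Q(f)*l = (-8 + (-2)² + 3*(-2))*298 = (-8 + 4 - 6)*298 = -10*298 = -2980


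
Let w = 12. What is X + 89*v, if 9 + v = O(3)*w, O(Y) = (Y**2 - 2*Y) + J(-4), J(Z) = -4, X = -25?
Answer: -1894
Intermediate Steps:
O(Y) = -4 + Y**2 - 2*Y (O(Y) = (Y**2 - 2*Y) - 4 = -4 + Y**2 - 2*Y)
v = -21 (v = -9 + (-4 + 3**2 - 2*3)*12 = -9 + (-4 + 9 - 6)*12 = -9 - 1*12 = -9 - 12 = -21)
X + 89*v = -25 + 89*(-21) = -25 - 1869 = -1894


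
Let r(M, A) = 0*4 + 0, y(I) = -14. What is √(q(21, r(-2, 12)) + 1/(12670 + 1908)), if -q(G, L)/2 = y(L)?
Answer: √5950520930/14578 ≈ 5.2915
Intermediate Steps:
r(M, A) = 0 (r(M, A) = 0 + 0 = 0)
q(G, L) = 28 (q(G, L) = -2*(-14) = 28)
√(q(21, r(-2, 12)) + 1/(12670 + 1908)) = √(28 + 1/(12670 + 1908)) = √(28 + 1/14578) = √(408185/14578) = √5950520930/14578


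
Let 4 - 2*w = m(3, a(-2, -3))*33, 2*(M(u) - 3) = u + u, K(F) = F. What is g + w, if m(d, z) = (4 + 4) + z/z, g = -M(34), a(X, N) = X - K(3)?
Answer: -367/2 ≈ -183.50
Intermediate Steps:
M(u) = 3 + u (M(u) = 3 + (u + u)/2 = 3 + (2*u)/2 = 3 + u)
a(X, N) = -3 + X (a(X, N) = X - 1*3 = X - 3 = -3 + X)
g = -37 (g = -(3 + 34) = -1*37 = -37)
m(d, z) = 9 (m(d, z) = 8 + 1 = 9)
w = -293/2 (w = 2 - 9*33/2 = 2 - 1/2*297 = 2 - 297/2 = -293/2 ≈ -146.50)
g + w = -37 - 293/2 = -367/2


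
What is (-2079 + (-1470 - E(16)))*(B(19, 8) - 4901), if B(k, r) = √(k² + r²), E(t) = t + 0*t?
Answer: 17472065 - 17825*√17 ≈ 1.7399e+7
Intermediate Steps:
E(t) = t (E(t) = t + 0 = t)
(-2079 + (-1470 - E(16)))*(B(19, 8) - 4901) = (-2079 + (-1470 - 1*16))*(√(19² + 8²) - 4901) = (-2079 + (-1470 - 16))*(√(361 + 64) - 4901) = (-2079 - 1486)*(√425 - 4901) = -3565*(5*√17 - 4901) = -3565*(-4901 + 5*√17) = 17472065 - 17825*√17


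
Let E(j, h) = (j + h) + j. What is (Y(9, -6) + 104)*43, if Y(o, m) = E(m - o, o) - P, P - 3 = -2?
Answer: 3526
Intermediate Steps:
P = 1 (P = 3 - 2 = 1)
E(j, h) = h + 2*j (E(j, h) = (h + j) + j = h + 2*j)
Y(o, m) = -1 - o + 2*m (Y(o, m) = (o + 2*(m - o)) - 1*1 = (o + (-2*o + 2*m)) - 1 = (-o + 2*m) - 1 = -1 - o + 2*m)
(Y(9, -6) + 104)*43 = ((-1 - 1*9 + 2*(-6)) + 104)*43 = ((-1 - 9 - 12) + 104)*43 = (-22 + 104)*43 = 82*43 = 3526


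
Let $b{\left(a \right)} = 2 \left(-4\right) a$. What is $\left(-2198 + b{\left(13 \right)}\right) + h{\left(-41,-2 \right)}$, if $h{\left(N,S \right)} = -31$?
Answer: $-2333$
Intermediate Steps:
$b{\left(a \right)} = - 8 a$
$\left(-2198 + b{\left(13 \right)}\right) + h{\left(-41,-2 \right)} = \left(-2198 - 104\right) - 31 = -2302 - 31 = -2333$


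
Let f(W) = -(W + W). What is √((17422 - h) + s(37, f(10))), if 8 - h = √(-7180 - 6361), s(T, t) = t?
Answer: √(17394 + I*√13541) ≈ 131.89 + 0.4412*I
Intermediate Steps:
f(W) = -2*W
h = 8 - I*√13541 (h = 8 - √(-7180 - 6361) = 8 - √(-13541) = 8 - I*√13541 ≈ 8.0 - 116.37*I)
√((17422 - h) + s(37, f(10))) = √((17422 - (8 - I*√13541)) - 2*10) = √((17422 + (-8 + I*√13541)) - 20) = √((17414 + I*√13541) - 20) = √(17394 + I*√13541)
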